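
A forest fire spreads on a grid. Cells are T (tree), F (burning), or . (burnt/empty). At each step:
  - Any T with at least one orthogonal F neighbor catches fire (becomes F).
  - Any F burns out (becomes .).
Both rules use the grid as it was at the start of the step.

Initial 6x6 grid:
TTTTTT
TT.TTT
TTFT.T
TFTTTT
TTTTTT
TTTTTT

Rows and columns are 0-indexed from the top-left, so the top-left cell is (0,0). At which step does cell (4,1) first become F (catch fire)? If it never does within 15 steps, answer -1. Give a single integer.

Step 1: cell (4,1)='F' (+5 fires, +2 burnt)
  -> target ignites at step 1
Step 2: cell (4,1)='.' (+7 fires, +5 burnt)
Step 3: cell (4,1)='.' (+8 fires, +7 burnt)
Step 4: cell (4,1)='.' (+7 fires, +8 burnt)
Step 5: cell (4,1)='.' (+4 fires, +7 burnt)
Step 6: cell (4,1)='.' (+1 fires, +4 burnt)
Step 7: cell (4,1)='.' (+0 fires, +1 burnt)
  fire out at step 7

1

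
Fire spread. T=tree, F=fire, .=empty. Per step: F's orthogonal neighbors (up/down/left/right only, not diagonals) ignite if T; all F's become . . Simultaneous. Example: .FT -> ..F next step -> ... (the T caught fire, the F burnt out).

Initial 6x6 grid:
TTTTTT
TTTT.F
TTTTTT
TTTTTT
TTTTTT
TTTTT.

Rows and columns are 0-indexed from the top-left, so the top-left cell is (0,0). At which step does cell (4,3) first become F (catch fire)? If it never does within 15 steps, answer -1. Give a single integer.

Step 1: cell (4,3)='T' (+2 fires, +1 burnt)
Step 2: cell (4,3)='T' (+3 fires, +2 burnt)
Step 3: cell (4,3)='T' (+4 fires, +3 burnt)
Step 4: cell (4,3)='T' (+5 fires, +4 burnt)
Step 5: cell (4,3)='F' (+6 fires, +5 burnt)
  -> target ignites at step 5
Step 6: cell (4,3)='.' (+6 fires, +6 burnt)
Step 7: cell (4,3)='.' (+4 fires, +6 burnt)
Step 8: cell (4,3)='.' (+2 fires, +4 burnt)
Step 9: cell (4,3)='.' (+1 fires, +2 burnt)
Step 10: cell (4,3)='.' (+0 fires, +1 burnt)
  fire out at step 10

5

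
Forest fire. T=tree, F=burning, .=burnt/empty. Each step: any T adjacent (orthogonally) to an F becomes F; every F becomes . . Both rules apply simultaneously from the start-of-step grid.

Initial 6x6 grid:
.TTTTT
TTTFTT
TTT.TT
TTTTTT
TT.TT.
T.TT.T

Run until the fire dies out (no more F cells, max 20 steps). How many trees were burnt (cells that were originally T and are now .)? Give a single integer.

Answer: 28

Derivation:
Step 1: +3 fires, +1 burnt (F count now 3)
Step 2: +6 fires, +3 burnt (F count now 6)
Step 3: +7 fires, +6 burnt (F count now 7)
Step 4: +5 fires, +7 burnt (F count now 5)
Step 5: +3 fires, +5 burnt (F count now 3)
Step 6: +2 fires, +3 burnt (F count now 2)
Step 7: +2 fires, +2 burnt (F count now 2)
Step 8: +0 fires, +2 burnt (F count now 0)
Fire out after step 8
Initially T: 29, now '.': 35
Total burnt (originally-T cells now '.'): 28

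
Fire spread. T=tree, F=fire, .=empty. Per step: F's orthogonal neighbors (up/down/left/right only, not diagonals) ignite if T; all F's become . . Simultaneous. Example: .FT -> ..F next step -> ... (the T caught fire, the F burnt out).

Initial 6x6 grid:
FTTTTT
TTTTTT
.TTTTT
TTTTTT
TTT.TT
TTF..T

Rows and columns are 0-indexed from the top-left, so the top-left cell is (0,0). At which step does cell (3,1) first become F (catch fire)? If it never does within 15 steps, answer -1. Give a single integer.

Step 1: cell (3,1)='T' (+4 fires, +2 burnt)
Step 2: cell (3,1)='T' (+5 fires, +4 burnt)
Step 3: cell (3,1)='F' (+7 fires, +5 burnt)
  -> target ignites at step 3
Step 4: cell (3,1)='.' (+5 fires, +7 burnt)
Step 5: cell (3,1)='.' (+5 fires, +5 burnt)
Step 6: cell (3,1)='.' (+3 fires, +5 burnt)
Step 7: cell (3,1)='.' (+1 fires, +3 burnt)
Step 8: cell (3,1)='.' (+0 fires, +1 burnt)
  fire out at step 8

3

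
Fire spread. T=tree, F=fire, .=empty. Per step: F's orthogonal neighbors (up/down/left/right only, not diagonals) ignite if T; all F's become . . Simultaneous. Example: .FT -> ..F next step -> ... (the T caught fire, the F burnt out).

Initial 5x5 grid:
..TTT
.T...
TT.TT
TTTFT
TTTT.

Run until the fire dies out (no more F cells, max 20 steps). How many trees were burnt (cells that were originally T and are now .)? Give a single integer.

Step 1: +4 fires, +1 burnt (F count now 4)
Step 2: +3 fires, +4 burnt (F count now 3)
Step 3: +3 fires, +3 burnt (F count now 3)
Step 4: +3 fires, +3 burnt (F count now 3)
Step 5: +0 fires, +3 burnt (F count now 0)
Fire out after step 5
Initially T: 16, now '.': 22
Total burnt (originally-T cells now '.'): 13

Answer: 13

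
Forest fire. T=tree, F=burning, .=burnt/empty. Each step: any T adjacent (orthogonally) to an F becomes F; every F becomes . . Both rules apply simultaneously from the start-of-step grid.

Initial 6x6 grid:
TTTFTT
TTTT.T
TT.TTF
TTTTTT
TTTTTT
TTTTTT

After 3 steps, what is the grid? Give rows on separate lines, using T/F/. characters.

Step 1: 6 trees catch fire, 2 burn out
  TTF.FT
  TTTF.F
  TT.TF.
  TTTTTF
  TTTTTT
  TTTTTT
Step 2: 6 trees catch fire, 6 burn out
  TF...F
  TTF...
  TT.F..
  TTTTF.
  TTTTTF
  TTTTTT
Step 3: 5 trees catch fire, 6 burn out
  F.....
  TF....
  TT....
  TTTF..
  TTTTF.
  TTTTTF

F.....
TF....
TT....
TTTF..
TTTTF.
TTTTTF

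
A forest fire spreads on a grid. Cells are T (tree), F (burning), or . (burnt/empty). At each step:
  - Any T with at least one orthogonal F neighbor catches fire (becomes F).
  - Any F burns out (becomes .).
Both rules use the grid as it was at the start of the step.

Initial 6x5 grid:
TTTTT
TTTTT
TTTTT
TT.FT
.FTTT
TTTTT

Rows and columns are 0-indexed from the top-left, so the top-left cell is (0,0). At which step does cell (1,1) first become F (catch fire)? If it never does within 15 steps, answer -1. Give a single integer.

Step 1: cell (1,1)='T' (+6 fires, +2 burnt)
Step 2: cell (1,1)='T' (+9 fires, +6 burnt)
Step 3: cell (1,1)='F' (+6 fires, +9 burnt)
  -> target ignites at step 3
Step 4: cell (1,1)='.' (+4 fires, +6 burnt)
Step 5: cell (1,1)='.' (+1 fires, +4 burnt)
Step 6: cell (1,1)='.' (+0 fires, +1 burnt)
  fire out at step 6

3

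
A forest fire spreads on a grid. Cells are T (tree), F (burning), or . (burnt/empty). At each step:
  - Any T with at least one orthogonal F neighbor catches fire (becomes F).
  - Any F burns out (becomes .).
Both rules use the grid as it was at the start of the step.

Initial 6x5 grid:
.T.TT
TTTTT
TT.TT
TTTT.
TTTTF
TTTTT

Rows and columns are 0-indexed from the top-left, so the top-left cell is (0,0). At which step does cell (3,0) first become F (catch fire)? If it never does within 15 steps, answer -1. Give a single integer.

Step 1: cell (3,0)='T' (+2 fires, +1 burnt)
Step 2: cell (3,0)='T' (+3 fires, +2 burnt)
Step 3: cell (3,0)='T' (+4 fires, +3 burnt)
Step 4: cell (3,0)='T' (+5 fires, +4 burnt)
Step 5: cell (3,0)='F' (+6 fires, +5 burnt)
  -> target ignites at step 5
Step 6: cell (3,0)='.' (+3 fires, +6 burnt)
Step 7: cell (3,0)='.' (+2 fires, +3 burnt)
Step 8: cell (3,0)='.' (+0 fires, +2 burnt)
  fire out at step 8

5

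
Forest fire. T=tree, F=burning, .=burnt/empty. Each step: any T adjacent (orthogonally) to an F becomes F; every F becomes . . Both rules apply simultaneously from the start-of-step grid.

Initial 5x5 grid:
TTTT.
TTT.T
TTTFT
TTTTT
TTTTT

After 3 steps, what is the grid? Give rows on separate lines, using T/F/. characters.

Step 1: 3 trees catch fire, 1 burn out
  TTTT.
  TTT.T
  TTF.F
  TTTFT
  TTTTT
Step 2: 6 trees catch fire, 3 burn out
  TTTT.
  TTF.F
  TF...
  TTF.F
  TTTFT
Step 3: 6 trees catch fire, 6 burn out
  TTFT.
  TF...
  F....
  TF...
  TTF.F

TTFT.
TF...
F....
TF...
TTF.F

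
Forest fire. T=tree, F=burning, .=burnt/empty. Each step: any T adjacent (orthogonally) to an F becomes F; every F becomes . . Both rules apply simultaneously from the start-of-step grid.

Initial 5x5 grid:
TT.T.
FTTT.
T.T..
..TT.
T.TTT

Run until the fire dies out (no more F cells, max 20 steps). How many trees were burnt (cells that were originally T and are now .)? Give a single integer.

Step 1: +3 fires, +1 burnt (F count now 3)
Step 2: +2 fires, +3 burnt (F count now 2)
Step 3: +2 fires, +2 burnt (F count now 2)
Step 4: +2 fires, +2 burnt (F count now 2)
Step 5: +2 fires, +2 burnt (F count now 2)
Step 6: +1 fires, +2 burnt (F count now 1)
Step 7: +1 fires, +1 burnt (F count now 1)
Step 8: +0 fires, +1 burnt (F count now 0)
Fire out after step 8
Initially T: 14, now '.': 24
Total burnt (originally-T cells now '.'): 13

Answer: 13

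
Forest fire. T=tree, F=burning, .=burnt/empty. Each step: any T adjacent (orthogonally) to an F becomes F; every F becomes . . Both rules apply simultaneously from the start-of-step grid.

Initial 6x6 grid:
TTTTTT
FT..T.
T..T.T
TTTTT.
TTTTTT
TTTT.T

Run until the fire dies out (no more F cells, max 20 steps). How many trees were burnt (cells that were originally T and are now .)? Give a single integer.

Answer: 26

Derivation:
Step 1: +3 fires, +1 burnt (F count now 3)
Step 2: +2 fires, +3 burnt (F count now 2)
Step 3: +3 fires, +2 burnt (F count now 3)
Step 4: +4 fires, +3 burnt (F count now 4)
Step 5: +4 fires, +4 burnt (F count now 4)
Step 6: +6 fires, +4 burnt (F count now 6)
Step 7: +2 fires, +6 burnt (F count now 2)
Step 8: +1 fires, +2 burnt (F count now 1)
Step 9: +1 fires, +1 burnt (F count now 1)
Step 10: +0 fires, +1 burnt (F count now 0)
Fire out after step 10
Initially T: 27, now '.': 35
Total burnt (originally-T cells now '.'): 26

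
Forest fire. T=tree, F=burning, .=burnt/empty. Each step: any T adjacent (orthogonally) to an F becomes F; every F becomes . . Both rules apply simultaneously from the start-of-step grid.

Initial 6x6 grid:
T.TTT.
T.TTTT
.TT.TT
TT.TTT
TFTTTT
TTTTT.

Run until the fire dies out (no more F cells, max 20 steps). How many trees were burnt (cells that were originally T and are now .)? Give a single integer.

Step 1: +4 fires, +1 burnt (F count now 4)
Step 2: +5 fires, +4 burnt (F count now 5)
Step 3: +4 fires, +5 burnt (F count now 4)
Step 4: +4 fires, +4 burnt (F count now 4)
Step 5: +4 fires, +4 burnt (F count now 4)
Step 6: +3 fires, +4 burnt (F count now 3)
Step 7: +2 fires, +3 burnt (F count now 2)
Step 8: +0 fires, +2 burnt (F count now 0)
Fire out after step 8
Initially T: 28, now '.': 34
Total burnt (originally-T cells now '.'): 26

Answer: 26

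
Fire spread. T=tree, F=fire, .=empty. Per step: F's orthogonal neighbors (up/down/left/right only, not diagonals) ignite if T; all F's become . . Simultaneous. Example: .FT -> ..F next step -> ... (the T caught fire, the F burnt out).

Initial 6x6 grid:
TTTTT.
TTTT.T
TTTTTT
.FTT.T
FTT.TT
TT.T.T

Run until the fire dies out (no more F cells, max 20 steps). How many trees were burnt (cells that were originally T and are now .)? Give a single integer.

Answer: 26

Derivation:
Step 1: +4 fires, +2 burnt (F count now 4)
Step 2: +6 fires, +4 burnt (F count now 6)
Step 3: +4 fires, +6 burnt (F count now 4)
Step 4: +4 fires, +4 burnt (F count now 4)
Step 5: +2 fires, +4 burnt (F count now 2)
Step 6: +3 fires, +2 burnt (F count now 3)
Step 7: +1 fires, +3 burnt (F count now 1)
Step 8: +2 fires, +1 burnt (F count now 2)
Step 9: +0 fires, +2 burnt (F count now 0)
Fire out after step 9
Initially T: 27, now '.': 35
Total burnt (originally-T cells now '.'): 26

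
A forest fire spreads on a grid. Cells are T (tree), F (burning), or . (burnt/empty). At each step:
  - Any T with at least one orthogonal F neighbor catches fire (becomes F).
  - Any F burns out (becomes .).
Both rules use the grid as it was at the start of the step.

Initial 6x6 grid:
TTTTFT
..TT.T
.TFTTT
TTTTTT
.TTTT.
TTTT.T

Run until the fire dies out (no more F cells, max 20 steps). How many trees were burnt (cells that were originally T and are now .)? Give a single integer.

Step 1: +6 fires, +2 burnt (F count now 6)
Step 2: +7 fires, +6 burnt (F count now 7)
Step 3: +7 fires, +7 burnt (F count now 7)
Step 4: +5 fires, +7 burnt (F count now 5)
Step 5: +1 fires, +5 burnt (F count now 1)
Step 6: +0 fires, +1 burnt (F count now 0)
Fire out after step 6
Initially T: 27, now '.': 35
Total burnt (originally-T cells now '.'): 26

Answer: 26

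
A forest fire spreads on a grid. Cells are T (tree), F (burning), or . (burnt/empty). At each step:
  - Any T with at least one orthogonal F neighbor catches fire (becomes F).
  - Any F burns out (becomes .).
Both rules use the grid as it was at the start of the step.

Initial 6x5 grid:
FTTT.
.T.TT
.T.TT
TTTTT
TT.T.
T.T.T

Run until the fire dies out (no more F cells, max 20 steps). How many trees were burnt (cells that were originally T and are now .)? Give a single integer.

Step 1: +1 fires, +1 burnt (F count now 1)
Step 2: +2 fires, +1 burnt (F count now 2)
Step 3: +2 fires, +2 burnt (F count now 2)
Step 4: +2 fires, +2 burnt (F count now 2)
Step 5: +5 fires, +2 burnt (F count now 5)
Step 6: +3 fires, +5 burnt (F count now 3)
Step 7: +3 fires, +3 burnt (F count now 3)
Step 8: +0 fires, +3 burnt (F count now 0)
Fire out after step 8
Initially T: 20, now '.': 28
Total burnt (originally-T cells now '.'): 18

Answer: 18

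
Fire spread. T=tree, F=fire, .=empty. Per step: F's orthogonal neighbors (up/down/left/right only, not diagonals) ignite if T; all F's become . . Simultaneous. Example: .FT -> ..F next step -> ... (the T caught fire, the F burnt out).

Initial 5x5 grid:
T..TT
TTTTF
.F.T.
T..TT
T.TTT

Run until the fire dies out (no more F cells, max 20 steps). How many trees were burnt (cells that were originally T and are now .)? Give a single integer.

Step 1: +3 fires, +2 burnt (F count now 3)
Step 2: +4 fires, +3 burnt (F count now 4)
Step 3: +2 fires, +4 burnt (F count now 2)
Step 4: +2 fires, +2 burnt (F count now 2)
Step 5: +2 fires, +2 burnt (F count now 2)
Step 6: +0 fires, +2 burnt (F count now 0)
Fire out after step 6
Initially T: 15, now '.': 23
Total burnt (originally-T cells now '.'): 13

Answer: 13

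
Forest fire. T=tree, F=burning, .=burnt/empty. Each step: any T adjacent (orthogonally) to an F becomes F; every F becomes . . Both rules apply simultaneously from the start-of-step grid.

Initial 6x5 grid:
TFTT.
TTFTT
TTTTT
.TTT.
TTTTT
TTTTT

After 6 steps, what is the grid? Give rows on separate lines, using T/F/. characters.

Step 1: 5 trees catch fire, 2 burn out
  F.FT.
  TF.FT
  TTFTT
  .TTT.
  TTTTT
  TTTTT
Step 2: 6 trees catch fire, 5 burn out
  ...F.
  F...F
  TF.FT
  .TFT.
  TTTTT
  TTTTT
Step 3: 5 trees catch fire, 6 burn out
  .....
  .....
  F...F
  .F.F.
  TTFTT
  TTTTT
Step 4: 3 trees catch fire, 5 burn out
  .....
  .....
  .....
  .....
  TF.FT
  TTFTT
Step 5: 4 trees catch fire, 3 burn out
  .....
  .....
  .....
  .....
  F...F
  TF.FT
Step 6: 2 trees catch fire, 4 burn out
  .....
  .....
  .....
  .....
  .....
  F...F

.....
.....
.....
.....
.....
F...F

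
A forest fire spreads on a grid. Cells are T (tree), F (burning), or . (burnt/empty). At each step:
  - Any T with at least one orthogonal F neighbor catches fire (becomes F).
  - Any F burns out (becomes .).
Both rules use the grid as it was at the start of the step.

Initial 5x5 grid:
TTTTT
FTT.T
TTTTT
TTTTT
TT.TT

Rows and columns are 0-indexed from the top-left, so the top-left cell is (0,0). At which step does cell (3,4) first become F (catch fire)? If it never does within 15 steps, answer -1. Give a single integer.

Step 1: cell (3,4)='T' (+3 fires, +1 burnt)
Step 2: cell (3,4)='T' (+4 fires, +3 burnt)
Step 3: cell (3,4)='T' (+4 fires, +4 burnt)
Step 4: cell (3,4)='T' (+4 fires, +4 burnt)
Step 5: cell (3,4)='T' (+3 fires, +4 burnt)
Step 6: cell (3,4)='F' (+3 fires, +3 burnt)
  -> target ignites at step 6
Step 7: cell (3,4)='.' (+1 fires, +3 burnt)
Step 8: cell (3,4)='.' (+0 fires, +1 burnt)
  fire out at step 8

6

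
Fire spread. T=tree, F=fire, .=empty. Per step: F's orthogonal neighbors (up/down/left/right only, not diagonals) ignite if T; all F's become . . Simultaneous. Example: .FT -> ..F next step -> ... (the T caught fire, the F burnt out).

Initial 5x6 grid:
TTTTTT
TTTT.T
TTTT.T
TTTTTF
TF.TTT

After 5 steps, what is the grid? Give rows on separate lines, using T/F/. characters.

Step 1: 5 trees catch fire, 2 burn out
  TTTTTT
  TTTT.T
  TTTT.F
  TFTTF.
  F..TTF
Step 2: 6 trees catch fire, 5 burn out
  TTTTTT
  TTTT.F
  TFTT..
  F.FF..
  ...TF.
Step 3: 6 trees catch fire, 6 burn out
  TTTTTF
  TFTT..
  F.FF..
  ......
  ...F..
Step 4: 5 trees catch fire, 6 burn out
  TFTTF.
  F.FF..
  ......
  ......
  ......
Step 5: 3 trees catch fire, 5 burn out
  F.FF..
  ......
  ......
  ......
  ......

F.FF..
......
......
......
......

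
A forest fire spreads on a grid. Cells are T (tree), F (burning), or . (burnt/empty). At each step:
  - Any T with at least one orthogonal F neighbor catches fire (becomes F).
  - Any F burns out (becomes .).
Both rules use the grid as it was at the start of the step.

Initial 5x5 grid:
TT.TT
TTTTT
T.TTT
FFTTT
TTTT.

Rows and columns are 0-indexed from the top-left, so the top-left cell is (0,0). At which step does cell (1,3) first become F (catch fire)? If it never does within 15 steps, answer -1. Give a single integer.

Step 1: cell (1,3)='T' (+4 fires, +2 burnt)
Step 2: cell (1,3)='T' (+4 fires, +4 burnt)
Step 3: cell (1,3)='T' (+6 fires, +4 burnt)
Step 4: cell (1,3)='F' (+3 fires, +6 burnt)
  -> target ignites at step 4
Step 5: cell (1,3)='.' (+2 fires, +3 burnt)
Step 6: cell (1,3)='.' (+1 fires, +2 burnt)
Step 7: cell (1,3)='.' (+0 fires, +1 burnt)
  fire out at step 7

4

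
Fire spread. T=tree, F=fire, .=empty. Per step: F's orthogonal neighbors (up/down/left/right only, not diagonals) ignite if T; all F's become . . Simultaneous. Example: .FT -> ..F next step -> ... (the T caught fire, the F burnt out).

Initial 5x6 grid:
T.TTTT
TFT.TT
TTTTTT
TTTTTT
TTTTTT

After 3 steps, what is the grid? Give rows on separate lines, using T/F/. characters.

Step 1: 3 trees catch fire, 1 burn out
  T.TTTT
  F.F.TT
  TFTTTT
  TTTTTT
  TTTTTT
Step 2: 5 trees catch fire, 3 burn out
  F.FTTT
  ....TT
  F.FTTT
  TFTTTT
  TTTTTT
Step 3: 5 trees catch fire, 5 burn out
  ...FTT
  ....TT
  ...FTT
  F.FTTT
  TFTTTT

...FTT
....TT
...FTT
F.FTTT
TFTTTT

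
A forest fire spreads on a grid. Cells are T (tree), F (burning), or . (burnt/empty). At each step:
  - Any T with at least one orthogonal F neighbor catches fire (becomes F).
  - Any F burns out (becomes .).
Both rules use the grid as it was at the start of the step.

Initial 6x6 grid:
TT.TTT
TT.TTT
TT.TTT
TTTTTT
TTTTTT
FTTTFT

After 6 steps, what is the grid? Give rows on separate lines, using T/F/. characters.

Step 1: 5 trees catch fire, 2 burn out
  TT.TTT
  TT.TTT
  TT.TTT
  TTTTTT
  FTTTFT
  .FTF.F
Step 2: 6 trees catch fire, 5 burn out
  TT.TTT
  TT.TTT
  TT.TTT
  FTTTFT
  .FTF.F
  ..F...
Step 3: 6 trees catch fire, 6 burn out
  TT.TTT
  TT.TTT
  FT.TFT
  .FTF.F
  ..F...
  ......
Step 4: 6 trees catch fire, 6 burn out
  TT.TTT
  FT.TFT
  .F.F.F
  ..F...
  ......
  ......
Step 5: 5 trees catch fire, 6 burn out
  FT.TFT
  .F.F.F
  ......
  ......
  ......
  ......
Step 6: 3 trees catch fire, 5 burn out
  .F.F.F
  ......
  ......
  ......
  ......
  ......

.F.F.F
......
......
......
......
......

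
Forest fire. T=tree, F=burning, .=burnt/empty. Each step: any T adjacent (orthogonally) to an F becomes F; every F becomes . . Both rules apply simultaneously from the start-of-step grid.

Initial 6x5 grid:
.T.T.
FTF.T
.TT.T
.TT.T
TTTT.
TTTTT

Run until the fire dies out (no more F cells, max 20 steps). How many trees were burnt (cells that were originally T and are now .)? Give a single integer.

Step 1: +2 fires, +2 burnt (F count now 2)
Step 2: +3 fires, +2 burnt (F count now 3)
Step 3: +2 fires, +3 burnt (F count now 2)
Step 4: +3 fires, +2 burnt (F count now 3)
Step 5: +3 fires, +3 burnt (F count now 3)
Step 6: +2 fires, +3 burnt (F count now 2)
Step 7: +0 fires, +2 burnt (F count now 0)
Fire out after step 7
Initially T: 19, now '.': 26
Total burnt (originally-T cells now '.'): 15

Answer: 15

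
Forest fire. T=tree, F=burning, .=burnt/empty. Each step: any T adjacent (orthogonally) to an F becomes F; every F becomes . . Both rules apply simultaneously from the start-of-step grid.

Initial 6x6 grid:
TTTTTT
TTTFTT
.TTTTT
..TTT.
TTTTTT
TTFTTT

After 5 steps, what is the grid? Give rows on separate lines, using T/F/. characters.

Step 1: 7 trees catch fire, 2 burn out
  TTTFTT
  TTF.FT
  .TTFTT
  ..TTT.
  TTFTTT
  TF.FTT
Step 2: 12 trees catch fire, 7 burn out
  TTF.FT
  TF...F
  .TF.FT
  ..FFT.
  TF.FTT
  F...FT
Step 3: 9 trees catch fire, 12 burn out
  TF...F
  F.....
  .F...F
  ....F.
  F...FT
  .....F
Step 4: 2 trees catch fire, 9 burn out
  F.....
  ......
  ......
  ......
  .....F
  ......
Step 5: 0 trees catch fire, 2 burn out
  ......
  ......
  ......
  ......
  ......
  ......

......
......
......
......
......
......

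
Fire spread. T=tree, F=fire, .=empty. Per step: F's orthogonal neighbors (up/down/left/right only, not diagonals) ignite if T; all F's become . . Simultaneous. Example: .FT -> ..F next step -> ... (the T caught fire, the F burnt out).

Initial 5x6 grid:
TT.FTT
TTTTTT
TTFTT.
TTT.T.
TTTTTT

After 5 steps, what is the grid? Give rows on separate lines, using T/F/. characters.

Step 1: 6 trees catch fire, 2 burn out
  TT..FT
  TTFFTT
  TF.FT.
  TTF.T.
  TTTTTT
Step 2: 7 trees catch fire, 6 burn out
  TT...F
  TF..FT
  F...F.
  TF..T.
  TTFTTT
Step 3: 7 trees catch fire, 7 burn out
  TF....
  F....F
  ......
  F...F.
  TF.FTT
Step 4: 3 trees catch fire, 7 burn out
  F.....
  ......
  ......
  ......
  F...FT
Step 5: 1 trees catch fire, 3 burn out
  ......
  ......
  ......
  ......
  .....F

......
......
......
......
.....F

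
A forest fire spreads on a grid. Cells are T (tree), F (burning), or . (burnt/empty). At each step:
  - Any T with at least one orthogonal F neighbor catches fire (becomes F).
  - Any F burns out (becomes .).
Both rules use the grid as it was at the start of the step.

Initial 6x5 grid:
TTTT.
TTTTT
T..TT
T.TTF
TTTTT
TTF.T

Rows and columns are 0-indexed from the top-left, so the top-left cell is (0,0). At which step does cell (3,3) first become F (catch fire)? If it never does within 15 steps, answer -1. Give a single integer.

Step 1: cell (3,3)='F' (+5 fires, +2 burnt)
  -> target ignites at step 1
Step 2: cell (3,3)='.' (+7 fires, +5 burnt)
Step 3: cell (3,3)='.' (+2 fires, +7 burnt)
Step 4: cell (3,3)='.' (+3 fires, +2 burnt)
Step 5: cell (3,3)='.' (+3 fires, +3 burnt)
Step 6: cell (3,3)='.' (+2 fires, +3 burnt)
Step 7: cell (3,3)='.' (+1 fires, +2 burnt)
Step 8: cell (3,3)='.' (+0 fires, +1 burnt)
  fire out at step 8

1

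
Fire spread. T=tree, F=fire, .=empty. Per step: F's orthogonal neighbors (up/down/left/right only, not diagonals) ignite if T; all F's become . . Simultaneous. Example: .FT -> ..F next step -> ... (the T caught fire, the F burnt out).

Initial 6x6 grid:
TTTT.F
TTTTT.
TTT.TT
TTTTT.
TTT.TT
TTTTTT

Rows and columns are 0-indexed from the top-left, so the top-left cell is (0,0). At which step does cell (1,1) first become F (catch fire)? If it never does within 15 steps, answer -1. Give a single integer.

Step 1: cell (1,1)='T' (+0 fires, +1 burnt)
  fire out at step 1
Target never catches fire within 15 steps

-1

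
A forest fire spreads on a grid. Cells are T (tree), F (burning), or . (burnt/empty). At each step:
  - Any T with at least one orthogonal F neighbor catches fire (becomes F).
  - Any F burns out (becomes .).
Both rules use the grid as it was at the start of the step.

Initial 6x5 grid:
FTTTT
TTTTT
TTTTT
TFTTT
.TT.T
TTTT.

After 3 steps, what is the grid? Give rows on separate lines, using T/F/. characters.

Step 1: 6 trees catch fire, 2 burn out
  .FTTT
  FTTTT
  TFTTT
  F.FTT
  .FT.T
  TTTT.
Step 2: 7 trees catch fire, 6 burn out
  ..FTT
  .FTTT
  F.FTT
  ...FT
  ..F.T
  TFTT.
Step 3: 6 trees catch fire, 7 burn out
  ...FT
  ..FTT
  ...FT
  ....F
  ....T
  F.FT.

...FT
..FTT
...FT
....F
....T
F.FT.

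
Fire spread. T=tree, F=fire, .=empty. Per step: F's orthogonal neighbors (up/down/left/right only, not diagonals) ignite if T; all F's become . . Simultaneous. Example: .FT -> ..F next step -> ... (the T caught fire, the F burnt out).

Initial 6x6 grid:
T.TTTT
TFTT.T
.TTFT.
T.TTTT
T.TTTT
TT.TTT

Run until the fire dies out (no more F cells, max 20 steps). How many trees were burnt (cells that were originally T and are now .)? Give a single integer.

Answer: 23

Derivation:
Step 1: +7 fires, +2 burnt (F count now 7)
Step 2: +6 fires, +7 burnt (F count now 6)
Step 3: +5 fires, +6 burnt (F count now 5)
Step 4: +3 fires, +5 burnt (F count now 3)
Step 5: +2 fires, +3 burnt (F count now 2)
Step 6: +0 fires, +2 burnt (F count now 0)
Fire out after step 6
Initially T: 27, now '.': 32
Total burnt (originally-T cells now '.'): 23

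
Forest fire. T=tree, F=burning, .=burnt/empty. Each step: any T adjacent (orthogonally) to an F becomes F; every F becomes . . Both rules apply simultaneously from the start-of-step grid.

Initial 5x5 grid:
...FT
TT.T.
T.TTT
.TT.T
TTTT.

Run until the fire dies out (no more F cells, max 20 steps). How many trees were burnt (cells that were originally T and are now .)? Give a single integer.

Answer: 12

Derivation:
Step 1: +2 fires, +1 burnt (F count now 2)
Step 2: +1 fires, +2 burnt (F count now 1)
Step 3: +2 fires, +1 burnt (F count now 2)
Step 4: +2 fires, +2 burnt (F count now 2)
Step 5: +2 fires, +2 burnt (F count now 2)
Step 6: +2 fires, +2 burnt (F count now 2)
Step 7: +1 fires, +2 burnt (F count now 1)
Step 8: +0 fires, +1 burnt (F count now 0)
Fire out after step 8
Initially T: 15, now '.': 22
Total burnt (originally-T cells now '.'): 12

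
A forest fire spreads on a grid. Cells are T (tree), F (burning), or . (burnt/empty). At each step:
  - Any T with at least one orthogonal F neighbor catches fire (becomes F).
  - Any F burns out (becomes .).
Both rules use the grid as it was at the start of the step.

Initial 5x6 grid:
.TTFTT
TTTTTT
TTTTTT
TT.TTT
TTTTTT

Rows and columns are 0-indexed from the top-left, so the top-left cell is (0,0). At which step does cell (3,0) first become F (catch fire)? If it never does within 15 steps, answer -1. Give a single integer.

Step 1: cell (3,0)='T' (+3 fires, +1 burnt)
Step 2: cell (3,0)='T' (+5 fires, +3 burnt)
Step 3: cell (3,0)='T' (+5 fires, +5 burnt)
Step 4: cell (3,0)='T' (+5 fires, +5 burnt)
Step 5: cell (3,0)='T' (+5 fires, +5 burnt)
Step 6: cell (3,0)='F' (+3 fires, +5 burnt)
  -> target ignites at step 6
Step 7: cell (3,0)='.' (+1 fires, +3 burnt)
Step 8: cell (3,0)='.' (+0 fires, +1 burnt)
  fire out at step 8

6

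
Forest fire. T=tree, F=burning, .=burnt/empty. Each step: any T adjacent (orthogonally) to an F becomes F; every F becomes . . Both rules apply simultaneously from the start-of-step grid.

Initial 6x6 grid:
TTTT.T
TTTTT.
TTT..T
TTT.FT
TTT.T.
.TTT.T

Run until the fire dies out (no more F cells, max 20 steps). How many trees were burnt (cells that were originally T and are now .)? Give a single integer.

Answer: 3

Derivation:
Step 1: +2 fires, +1 burnt (F count now 2)
Step 2: +1 fires, +2 burnt (F count now 1)
Step 3: +0 fires, +1 burnt (F count now 0)
Fire out after step 3
Initially T: 26, now '.': 13
Total burnt (originally-T cells now '.'): 3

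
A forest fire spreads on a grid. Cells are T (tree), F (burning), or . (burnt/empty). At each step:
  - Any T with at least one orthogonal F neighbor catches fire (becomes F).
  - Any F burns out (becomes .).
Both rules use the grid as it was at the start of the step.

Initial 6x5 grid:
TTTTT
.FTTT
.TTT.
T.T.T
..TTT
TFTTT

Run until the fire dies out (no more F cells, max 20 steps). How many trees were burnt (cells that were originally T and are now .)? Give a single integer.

Step 1: +5 fires, +2 burnt (F count now 5)
Step 2: +6 fires, +5 burnt (F count now 6)
Step 3: +6 fires, +6 burnt (F count now 6)
Step 4: +2 fires, +6 burnt (F count now 2)
Step 5: +1 fires, +2 burnt (F count now 1)
Step 6: +0 fires, +1 burnt (F count now 0)
Fire out after step 6
Initially T: 21, now '.': 29
Total burnt (originally-T cells now '.'): 20

Answer: 20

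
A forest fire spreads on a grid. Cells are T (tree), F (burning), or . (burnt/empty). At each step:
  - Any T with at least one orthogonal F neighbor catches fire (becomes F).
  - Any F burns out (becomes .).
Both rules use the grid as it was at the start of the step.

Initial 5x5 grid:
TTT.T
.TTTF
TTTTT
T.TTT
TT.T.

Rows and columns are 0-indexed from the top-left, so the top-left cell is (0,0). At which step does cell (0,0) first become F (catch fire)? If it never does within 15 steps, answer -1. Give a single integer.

Step 1: cell (0,0)='T' (+3 fires, +1 burnt)
Step 2: cell (0,0)='T' (+3 fires, +3 burnt)
Step 3: cell (0,0)='T' (+4 fires, +3 burnt)
Step 4: cell (0,0)='T' (+4 fires, +4 burnt)
Step 5: cell (0,0)='F' (+2 fires, +4 burnt)
  -> target ignites at step 5
Step 6: cell (0,0)='.' (+1 fires, +2 burnt)
Step 7: cell (0,0)='.' (+1 fires, +1 burnt)
Step 8: cell (0,0)='.' (+1 fires, +1 burnt)
Step 9: cell (0,0)='.' (+0 fires, +1 burnt)
  fire out at step 9

5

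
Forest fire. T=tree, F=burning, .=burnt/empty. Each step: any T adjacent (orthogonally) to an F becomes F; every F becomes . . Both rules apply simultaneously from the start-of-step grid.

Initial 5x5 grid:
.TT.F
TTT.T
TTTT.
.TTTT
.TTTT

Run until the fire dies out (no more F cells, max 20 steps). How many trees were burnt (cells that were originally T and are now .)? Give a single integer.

Answer: 1

Derivation:
Step 1: +1 fires, +1 burnt (F count now 1)
Step 2: +0 fires, +1 burnt (F count now 0)
Fire out after step 2
Initially T: 18, now '.': 8
Total burnt (originally-T cells now '.'): 1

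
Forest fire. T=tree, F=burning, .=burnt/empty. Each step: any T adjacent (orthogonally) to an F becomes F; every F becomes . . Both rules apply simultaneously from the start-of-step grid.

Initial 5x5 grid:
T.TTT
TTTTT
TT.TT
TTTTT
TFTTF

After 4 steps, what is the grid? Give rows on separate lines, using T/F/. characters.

Step 1: 5 trees catch fire, 2 burn out
  T.TTT
  TTTTT
  TT.TT
  TFTTF
  F.FF.
Step 2: 5 trees catch fire, 5 burn out
  T.TTT
  TTTTT
  TF.TF
  F.FF.
  .....
Step 3: 4 trees catch fire, 5 burn out
  T.TTT
  TFTTF
  F..F.
  .....
  .....
Step 4: 4 trees catch fire, 4 burn out
  T.TTF
  F.FF.
  .....
  .....
  .....

T.TTF
F.FF.
.....
.....
.....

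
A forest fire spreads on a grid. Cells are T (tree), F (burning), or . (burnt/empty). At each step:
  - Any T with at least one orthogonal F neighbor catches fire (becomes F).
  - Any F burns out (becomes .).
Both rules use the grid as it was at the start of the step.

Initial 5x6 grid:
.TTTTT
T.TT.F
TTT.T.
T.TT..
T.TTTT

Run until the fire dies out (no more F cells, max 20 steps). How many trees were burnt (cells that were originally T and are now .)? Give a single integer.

Step 1: +1 fires, +1 burnt (F count now 1)
Step 2: +1 fires, +1 burnt (F count now 1)
Step 3: +1 fires, +1 burnt (F count now 1)
Step 4: +2 fires, +1 burnt (F count now 2)
Step 5: +2 fires, +2 burnt (F count now 2)
Step 6: +1 fires, +2 burnt (F count now 1)
Step 7: +2 fires, +1 burnt (F count now 2)
Step 8: +3 fires, +2 burnt (F count now 3)
Step 9: +3 fires, +3 burnt (F count now 3)
Step 10: +2 fires, +3 burnt (F count now 2)
Step 11: +1 fires, +2 burnt (F count now 1)
Step 12: +0 fires, +1 burnt (F count now 0)
Fire out after step 12
Initially T: 20, now '.': 29
Total burnt (originally-T cells now '.'): 19

Answer: 19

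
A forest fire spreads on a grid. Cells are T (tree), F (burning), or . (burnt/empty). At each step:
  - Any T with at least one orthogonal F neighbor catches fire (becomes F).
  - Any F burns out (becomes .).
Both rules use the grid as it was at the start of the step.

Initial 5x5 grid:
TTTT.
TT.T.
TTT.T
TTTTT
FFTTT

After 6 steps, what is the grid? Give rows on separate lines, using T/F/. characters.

Step 1: 3 trees catch fire, 2 burn out
  TTTT.
  TT.T.
  TTT.T
  FFTTT
  ..FTT
Step 2: 4 trees catch fire, 3 burn out
  TTTT.
  TT.T.
  FFT.T
  ..FTT
  ...FT
Step 3: 5 trees catch fire, 4 burn out
  TTTT.
  FF.T.
  ..F.T
  ...FT
  ....F
Step 4: 3 trees catch fire, 5 burn out
  FFTT.
  ...T.
  ....T
  ....F
  .....
Step 5: 2 trees catch fire, 3 burn out
  ..FT.
  ...T.
  ....F
  .....
  .....
Step 6: 1 trees catch fire, 2 burn out
  ...F.
  ...T.
  .....
  .....
  .....

...F.
...T.
.....
.....
.....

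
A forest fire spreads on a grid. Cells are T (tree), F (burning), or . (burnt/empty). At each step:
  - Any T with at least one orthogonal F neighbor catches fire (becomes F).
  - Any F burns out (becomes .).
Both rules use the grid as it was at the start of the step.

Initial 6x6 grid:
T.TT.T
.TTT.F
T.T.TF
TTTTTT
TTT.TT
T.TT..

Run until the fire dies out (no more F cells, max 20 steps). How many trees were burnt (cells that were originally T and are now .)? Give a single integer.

Answer: 23

Derivation:
Step 1: +3 fires, +2 burnt (F count now 3)
Step 2: +2 fires, +3 burnt (F count now 2)
Step 3: +2 fires, +2 burnt (F count now 2)
Step 4: +1 fires, +2 burnt (F count now 1)
Step 5: +3 fires, +1 burnt (F count now 3)
Step 6: +4 fires, +3 burnt (F count now 4)
Step 7: +6 fires, +4 burnt (F count now 6)
Step 8: +2 fires, +6 burnt (F count now 2)
Step 9: +0 fires, +2 burnt (F count now 0)
Fire out after step 9
Initially T: 24, now '.': 35
Total burnt (originally-T cells now '.'): 23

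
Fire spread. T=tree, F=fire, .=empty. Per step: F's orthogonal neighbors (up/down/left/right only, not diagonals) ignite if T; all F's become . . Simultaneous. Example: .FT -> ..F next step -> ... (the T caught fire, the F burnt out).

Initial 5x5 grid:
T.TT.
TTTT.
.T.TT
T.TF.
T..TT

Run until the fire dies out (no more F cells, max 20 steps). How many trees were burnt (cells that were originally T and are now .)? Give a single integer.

Step 1: +3 fires, +1 burnt (F count now 3)
Step 2: +3 fires, +3 burnt (F count now 3)
Step 3: +2 fires, +3 burnt (F count now 2)
Step 4: +2 fires, +2 burnt (F count now 2)
Step 5: +2 fires, +2 burnt (F count now 2)
Step 6: +1 fires, +2 burnt (F count now 1)
Step 7: +0 fires, +1 burnt (F count now 0)
Fire out after step 7
Initially T: 15, now '.': 23
Total burnt (originally-T cells now '.'): 13

Answer: 13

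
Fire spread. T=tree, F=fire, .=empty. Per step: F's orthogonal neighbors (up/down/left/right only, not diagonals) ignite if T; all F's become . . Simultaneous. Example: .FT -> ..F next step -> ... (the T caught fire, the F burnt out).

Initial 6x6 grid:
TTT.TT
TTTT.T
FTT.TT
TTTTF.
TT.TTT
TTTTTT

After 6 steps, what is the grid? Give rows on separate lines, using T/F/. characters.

Step 1: 6 trees catch fire, 2 burn out
  TTT.TT
  FTTT.T
  .FT.FT
  FTTF..
  TT.TFT
  TTTTTT
Step 2: 10 trees catch fire, 6 burn out
  FTT.TT
  .FTT.T
  ..F..F
  .FF...
  FT.F.F
  TTTTFT
Step 3: 7 trees catch fire, 10 burn out
  .FT.TT
  ..FT.F
  ......
  ......
  .F....
  FTTF.F
Step 4: 5 trees catch fire, 7 burn out
  ..F.TF
  ...F..
  ......
  ......
  ......
  .FF...
Step 5: 1 trees catch fire, 5 burn out
  ....F.
  ......
  ......
  ......
  ......
  ......
Step 6: 0 trees catch fire, 1 burn out
  ......
  ......
  ......
  ......
  ......
  ......

......
......
......
......
......
......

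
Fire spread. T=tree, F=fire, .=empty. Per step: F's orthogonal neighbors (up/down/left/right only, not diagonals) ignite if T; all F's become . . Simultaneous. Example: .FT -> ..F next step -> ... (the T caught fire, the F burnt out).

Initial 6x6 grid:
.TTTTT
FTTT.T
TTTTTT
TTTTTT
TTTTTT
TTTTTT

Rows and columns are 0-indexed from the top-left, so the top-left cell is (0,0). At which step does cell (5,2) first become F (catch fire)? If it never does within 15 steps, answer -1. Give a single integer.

Step 1: cell (5,2)='T' (+2 fires, +1 burnt)
Step 2: cell (5,2)='T' (+4 fires, +2 burnt)
Step 3: cell (5,2)='T' (+5 fires, +4 burnt)
Step 4: cell (5,2)='T' (+5 fires, +5 burnt)
Step 5: cell (5,2)='T' (+5 fires, +5 burnt)
Step 6: cell (5,2)='F' (+5 fires, +5 burnt)
  -> target ignites at step 6
Step 7: cell (5,2)='.' (+4 fires, +5 burnt)
Step 8: cell (5,2)='.' (+2 fires, +4 burnt)
Step 9: cell (5,2)='.' (+1 fires, +2 burnt)
Step 10: cell (5,2)='.' (+0 fires, +1 burnt)
  fire out at step 10

6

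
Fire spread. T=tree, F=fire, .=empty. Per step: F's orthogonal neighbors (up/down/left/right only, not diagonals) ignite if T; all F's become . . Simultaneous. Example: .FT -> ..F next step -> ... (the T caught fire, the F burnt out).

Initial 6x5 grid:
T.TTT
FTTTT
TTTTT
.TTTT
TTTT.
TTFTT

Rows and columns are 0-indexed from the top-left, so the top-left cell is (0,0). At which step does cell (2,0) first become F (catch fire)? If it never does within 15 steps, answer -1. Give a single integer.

Step 1: cell (2,0)='F' (+6 fires, +2 burnt)
  -> target ignites at step 1
Step 2: cell (2,0)='.' (+7 fires, +6 burnt)
Step 3: cell (2,0)='.' (+6 fires, +7 burnt)
Step 4: cell (2,0)='.' (+4 fires, +6 burnt)
Step 5: cell (2,0)='.' (+2 fires, +4 burnt)
Step 6: cell (2,0)='.' (+0 fires, +2 burnt)
  fire out at step 6

1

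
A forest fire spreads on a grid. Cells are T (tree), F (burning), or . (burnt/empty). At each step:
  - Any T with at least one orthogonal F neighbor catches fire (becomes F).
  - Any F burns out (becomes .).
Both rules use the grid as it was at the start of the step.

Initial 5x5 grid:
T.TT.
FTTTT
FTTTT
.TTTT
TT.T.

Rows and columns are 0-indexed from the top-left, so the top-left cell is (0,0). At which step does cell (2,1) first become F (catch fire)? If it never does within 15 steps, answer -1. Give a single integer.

Step 1: cell (2,1)='F' (+3 fires, +2 burnt)
  -> target ignites at step 1
Step 2: cell (2,1)='.' (+3 fires, +3 burnt)
Step 3: cell (2,1)='.' (+5 fires, +3 burnt)
Step 4: cell (2,1)='.' (+5 fires, +5 burnt)
Step 5: cell (2,1)='.' (+2 fires, +5 burnt)
Step 6: cell (2,1)='.' (+0 fires, +2 burnt)
  fire out at step 6

1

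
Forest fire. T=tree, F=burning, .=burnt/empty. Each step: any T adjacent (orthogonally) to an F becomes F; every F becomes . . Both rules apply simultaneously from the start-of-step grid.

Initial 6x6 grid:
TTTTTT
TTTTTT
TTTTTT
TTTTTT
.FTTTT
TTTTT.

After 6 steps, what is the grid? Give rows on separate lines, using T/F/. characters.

Step 1: 3 trees catch fire, 1 burn out
  TTTTTT
  TTTTTT
  TTTTTT
  TFTTTT
  ..FTTT
  TFTTT.
Step 2: 6 trees catch fire, 3 burn out
  TTTTTT
  TTTTTT
  TFTTTT
  F.FTTT
  ...FTT
  F.FTT.
Step 3: 6 trees catch fire, 6 burn out
  TTTTTT
  TFTTTT
  F.FTTT
  ...FTT
  ....FT
  ...FT.
Step 4: 7 trees catch fire, 6 burn out
  TFTTTT
  F.FTTT
  ...FTT
  ....FT
  .....F
  ....F.
Step 5: 5 trees catch fire, 7 burn out
  F.FTTT
  ...FTT
  ....FT
  .....F
  ......
  ......
Step 6: 3 trees catch fire, 5 burn out
  ...FTT
  ....FT
  .....F
  ......
  ......
  ......

...FTT
....FT
.....F
......
......
......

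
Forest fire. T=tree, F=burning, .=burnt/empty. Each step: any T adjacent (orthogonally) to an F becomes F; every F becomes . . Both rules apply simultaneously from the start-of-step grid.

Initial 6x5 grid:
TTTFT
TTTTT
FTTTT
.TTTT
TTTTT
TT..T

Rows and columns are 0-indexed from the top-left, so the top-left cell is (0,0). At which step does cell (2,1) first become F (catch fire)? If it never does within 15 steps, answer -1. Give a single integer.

Step 1: cell (2,1)='F' (+5 fires, +2 burnt)
  -> target ignites at step 1
Step 2: cell (2,1)='.' (+8 fires, +5 burnt)
Step 3: cell (2,1)='.' (+4 fires, +8 burnt)
Step 4: cell (2,1)='.' (+5 fires, +4 burnt)
Step 5: cell (2,1)='.' (+2 fires, +5 burnt)
Step 6: cell (2,1)='.' (+1 fires, +2 burnt)
Step 7: cell (2,1)='.' (+0 fires, +1 burnt)
  fire out at step 7

1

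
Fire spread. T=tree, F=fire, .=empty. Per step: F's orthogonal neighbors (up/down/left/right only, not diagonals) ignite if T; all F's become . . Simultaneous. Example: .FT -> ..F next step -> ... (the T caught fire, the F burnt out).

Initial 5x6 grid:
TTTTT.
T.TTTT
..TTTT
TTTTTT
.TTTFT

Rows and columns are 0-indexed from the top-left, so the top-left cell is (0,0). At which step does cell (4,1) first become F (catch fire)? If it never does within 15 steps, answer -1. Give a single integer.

Step 1: cell (4,1)='T' (+3 fires, +1 burnt)
Step 2: cell (4,1)='T' (+4 fires, +3 burnt)
Step 3: cell (4,1)='F' (+5 fires, +4 burnt)
  -> target ignites at step 3
Step 4: cell (4,1)='.' (+5 fires, +5 burnt)
Step 5: cell (4,1)='.' (+3 fires, +5 burnt)
Step 6: cell (4,1)='.' (+1 fires, +3 burnt)
Step 7: cell (4,1)='.' (+1 fires, +1 burnt)
Step 8: cell (4,1)='.' (+1 fires, +1 burnt)
Step 9: cell (4,1)='.' (+1 fires, +1 burnt)
Step 10: cell (4,1)='.' (+0 fires, +1 burnt)
  fire out at step 10

3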